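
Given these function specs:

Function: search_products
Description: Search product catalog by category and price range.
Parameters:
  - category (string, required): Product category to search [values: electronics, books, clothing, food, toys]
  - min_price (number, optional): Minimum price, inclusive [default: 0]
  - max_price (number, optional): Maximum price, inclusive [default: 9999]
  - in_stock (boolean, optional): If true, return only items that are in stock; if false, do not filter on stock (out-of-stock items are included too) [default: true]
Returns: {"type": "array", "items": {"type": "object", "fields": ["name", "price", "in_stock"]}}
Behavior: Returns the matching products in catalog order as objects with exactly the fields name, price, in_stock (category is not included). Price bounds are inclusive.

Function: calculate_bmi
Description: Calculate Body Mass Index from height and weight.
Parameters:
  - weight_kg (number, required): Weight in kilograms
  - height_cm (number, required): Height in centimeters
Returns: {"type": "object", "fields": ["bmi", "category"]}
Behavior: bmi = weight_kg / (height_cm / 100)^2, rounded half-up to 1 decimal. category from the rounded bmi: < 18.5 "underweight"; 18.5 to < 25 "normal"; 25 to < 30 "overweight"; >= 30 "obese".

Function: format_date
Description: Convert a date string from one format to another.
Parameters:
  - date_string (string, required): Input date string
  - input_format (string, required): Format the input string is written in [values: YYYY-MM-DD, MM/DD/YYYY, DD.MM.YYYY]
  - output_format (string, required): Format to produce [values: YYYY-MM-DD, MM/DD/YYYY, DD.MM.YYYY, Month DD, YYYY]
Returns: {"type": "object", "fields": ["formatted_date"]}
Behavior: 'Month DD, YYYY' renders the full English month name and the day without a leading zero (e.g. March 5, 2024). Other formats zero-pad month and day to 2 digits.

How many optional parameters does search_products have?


Parameters of search_products: category (required), min_price (optional), max_price (optional), in_stock (optional)
Optional count:
3


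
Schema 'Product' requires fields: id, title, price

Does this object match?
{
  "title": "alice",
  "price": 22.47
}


Checking required fields...
Missing: id
Invalid - missing required field 'id'


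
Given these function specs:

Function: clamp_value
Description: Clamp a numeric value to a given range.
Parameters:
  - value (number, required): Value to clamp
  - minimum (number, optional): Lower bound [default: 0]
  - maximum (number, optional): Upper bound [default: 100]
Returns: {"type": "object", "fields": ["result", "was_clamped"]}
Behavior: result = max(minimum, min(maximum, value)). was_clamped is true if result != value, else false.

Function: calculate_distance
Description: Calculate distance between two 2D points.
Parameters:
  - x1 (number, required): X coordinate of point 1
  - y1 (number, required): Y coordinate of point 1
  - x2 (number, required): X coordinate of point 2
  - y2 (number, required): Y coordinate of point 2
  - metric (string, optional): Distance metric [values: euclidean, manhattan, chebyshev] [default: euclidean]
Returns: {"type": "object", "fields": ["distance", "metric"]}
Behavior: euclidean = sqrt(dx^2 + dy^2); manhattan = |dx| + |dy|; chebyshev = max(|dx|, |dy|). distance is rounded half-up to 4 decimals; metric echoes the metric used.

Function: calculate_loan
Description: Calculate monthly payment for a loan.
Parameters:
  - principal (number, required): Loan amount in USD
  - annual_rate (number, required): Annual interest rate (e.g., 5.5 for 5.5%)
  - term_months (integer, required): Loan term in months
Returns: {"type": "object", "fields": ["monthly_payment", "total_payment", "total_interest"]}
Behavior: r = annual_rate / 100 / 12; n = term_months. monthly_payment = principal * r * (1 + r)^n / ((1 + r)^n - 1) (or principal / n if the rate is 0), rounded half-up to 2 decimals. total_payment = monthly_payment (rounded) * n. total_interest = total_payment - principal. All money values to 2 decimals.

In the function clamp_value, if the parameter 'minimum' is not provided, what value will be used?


The clamp_value spec declares:
  - minimum (number, optional): Lower bound [default: 0]
Default:
0


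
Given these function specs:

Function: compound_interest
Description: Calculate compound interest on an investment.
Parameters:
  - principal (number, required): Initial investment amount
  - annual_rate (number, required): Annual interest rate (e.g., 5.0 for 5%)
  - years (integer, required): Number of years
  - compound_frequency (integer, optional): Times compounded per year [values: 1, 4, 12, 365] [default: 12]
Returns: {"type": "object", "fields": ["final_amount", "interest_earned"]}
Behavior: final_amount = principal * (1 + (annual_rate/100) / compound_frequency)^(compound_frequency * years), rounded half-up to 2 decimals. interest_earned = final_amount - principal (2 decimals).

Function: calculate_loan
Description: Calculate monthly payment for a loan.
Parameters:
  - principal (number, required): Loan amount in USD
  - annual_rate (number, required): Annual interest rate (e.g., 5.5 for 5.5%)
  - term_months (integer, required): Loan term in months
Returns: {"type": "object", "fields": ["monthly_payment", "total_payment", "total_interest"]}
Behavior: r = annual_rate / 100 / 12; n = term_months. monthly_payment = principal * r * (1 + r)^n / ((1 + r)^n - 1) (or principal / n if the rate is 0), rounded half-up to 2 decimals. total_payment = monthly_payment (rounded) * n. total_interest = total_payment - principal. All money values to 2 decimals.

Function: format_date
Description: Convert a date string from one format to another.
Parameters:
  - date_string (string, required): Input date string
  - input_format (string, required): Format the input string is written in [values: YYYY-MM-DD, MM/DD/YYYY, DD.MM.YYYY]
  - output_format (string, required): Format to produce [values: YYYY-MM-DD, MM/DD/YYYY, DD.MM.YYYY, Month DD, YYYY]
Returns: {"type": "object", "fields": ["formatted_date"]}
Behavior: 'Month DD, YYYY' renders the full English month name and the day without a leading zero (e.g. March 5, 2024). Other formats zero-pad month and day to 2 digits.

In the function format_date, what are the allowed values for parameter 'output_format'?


The format_date spec declares:
  - output_format (string, required): Format to produce [values: YYYY-MM-DD, MM/DD/YYYY, DD.MM.YYYY, Month DD, YYYY]
Allowed values:
YYYY-MM-DD, MM/DD/YYYY, DD.MM.YYYY, Month DD, YYYY


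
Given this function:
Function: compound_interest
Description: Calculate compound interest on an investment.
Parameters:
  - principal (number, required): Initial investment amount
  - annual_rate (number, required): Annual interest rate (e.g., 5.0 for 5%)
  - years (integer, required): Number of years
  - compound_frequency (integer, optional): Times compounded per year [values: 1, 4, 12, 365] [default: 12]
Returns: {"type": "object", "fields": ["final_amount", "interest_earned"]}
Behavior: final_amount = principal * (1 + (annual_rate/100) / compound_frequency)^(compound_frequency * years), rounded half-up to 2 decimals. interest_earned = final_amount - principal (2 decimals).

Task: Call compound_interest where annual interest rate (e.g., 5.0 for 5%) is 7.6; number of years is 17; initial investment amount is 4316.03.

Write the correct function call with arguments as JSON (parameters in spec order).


Mapping each described value to its parameter name:
  'Annual interest rate (e.g., 5.0 for 5%)' -> annual_rate = 7.6
  'Number of years' -> years = 17
  'Initial investment amount' -> principal = 4316.03
compound_interest({"principal": 4316.03, "annual_rate": 7.6, "years": 17})


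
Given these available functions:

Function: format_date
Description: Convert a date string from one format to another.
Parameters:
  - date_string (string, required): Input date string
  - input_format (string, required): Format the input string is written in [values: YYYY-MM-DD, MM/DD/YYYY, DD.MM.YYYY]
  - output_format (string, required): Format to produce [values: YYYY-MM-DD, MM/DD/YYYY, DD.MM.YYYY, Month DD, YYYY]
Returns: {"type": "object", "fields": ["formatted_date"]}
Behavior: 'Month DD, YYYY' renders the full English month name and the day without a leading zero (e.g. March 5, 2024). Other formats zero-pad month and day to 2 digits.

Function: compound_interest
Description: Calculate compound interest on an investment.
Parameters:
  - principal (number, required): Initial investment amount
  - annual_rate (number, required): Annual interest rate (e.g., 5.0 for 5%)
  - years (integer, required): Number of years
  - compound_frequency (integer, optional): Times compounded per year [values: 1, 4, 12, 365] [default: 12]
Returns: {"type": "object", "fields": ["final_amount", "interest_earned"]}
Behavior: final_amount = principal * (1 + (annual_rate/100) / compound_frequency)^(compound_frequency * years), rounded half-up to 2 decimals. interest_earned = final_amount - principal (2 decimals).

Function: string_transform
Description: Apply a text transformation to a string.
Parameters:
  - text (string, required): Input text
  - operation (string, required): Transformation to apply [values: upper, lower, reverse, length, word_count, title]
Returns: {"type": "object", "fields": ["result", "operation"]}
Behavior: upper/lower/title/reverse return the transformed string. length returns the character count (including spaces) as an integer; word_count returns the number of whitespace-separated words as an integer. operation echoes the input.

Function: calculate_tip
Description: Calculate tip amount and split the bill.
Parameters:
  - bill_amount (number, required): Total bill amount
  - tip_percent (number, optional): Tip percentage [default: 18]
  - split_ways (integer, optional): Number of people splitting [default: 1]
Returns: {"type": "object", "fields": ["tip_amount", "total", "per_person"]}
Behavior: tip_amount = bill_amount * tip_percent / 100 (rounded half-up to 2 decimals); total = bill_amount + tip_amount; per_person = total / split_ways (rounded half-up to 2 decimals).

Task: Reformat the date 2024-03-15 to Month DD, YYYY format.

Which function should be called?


The task needs a function whose description is: Convert a date string from one format to another.
format_date


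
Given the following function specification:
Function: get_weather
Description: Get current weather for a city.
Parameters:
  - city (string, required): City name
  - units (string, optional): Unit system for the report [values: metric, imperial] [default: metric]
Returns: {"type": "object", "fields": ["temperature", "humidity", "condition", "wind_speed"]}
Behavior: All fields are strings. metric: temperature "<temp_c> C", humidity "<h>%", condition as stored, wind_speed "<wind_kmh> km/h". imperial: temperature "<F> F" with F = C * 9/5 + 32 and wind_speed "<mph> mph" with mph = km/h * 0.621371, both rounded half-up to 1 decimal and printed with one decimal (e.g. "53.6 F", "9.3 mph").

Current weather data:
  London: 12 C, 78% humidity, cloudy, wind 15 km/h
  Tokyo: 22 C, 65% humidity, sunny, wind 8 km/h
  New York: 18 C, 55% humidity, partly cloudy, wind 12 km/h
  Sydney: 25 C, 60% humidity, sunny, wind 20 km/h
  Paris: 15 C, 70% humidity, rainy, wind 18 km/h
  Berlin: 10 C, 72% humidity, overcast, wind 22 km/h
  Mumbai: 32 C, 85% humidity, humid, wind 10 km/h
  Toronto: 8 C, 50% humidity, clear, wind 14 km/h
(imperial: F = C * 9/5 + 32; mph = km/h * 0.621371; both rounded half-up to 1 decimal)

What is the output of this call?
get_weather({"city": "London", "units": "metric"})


London record: 12 C, 78%, cloudy, 15 km/h
metric: report values as stored ('<temp_c> C', '<humidity>%', '<wind_kmh> km/h')
Output:
{"temperature": "12 C", "humidity": "78%", "condition": "cloudy", "wind_speed": "15 km/h"}


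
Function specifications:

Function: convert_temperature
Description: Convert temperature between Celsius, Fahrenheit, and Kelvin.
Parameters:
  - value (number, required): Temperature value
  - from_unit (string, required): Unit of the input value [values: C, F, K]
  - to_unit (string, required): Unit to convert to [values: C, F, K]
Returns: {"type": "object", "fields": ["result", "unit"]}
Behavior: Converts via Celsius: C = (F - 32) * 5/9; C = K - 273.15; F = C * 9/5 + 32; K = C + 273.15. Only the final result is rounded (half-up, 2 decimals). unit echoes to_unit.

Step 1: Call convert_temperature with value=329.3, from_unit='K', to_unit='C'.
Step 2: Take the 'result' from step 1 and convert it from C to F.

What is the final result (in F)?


Step 1: convert_temperature(value=329.3, from_unit=K, to_unit=C)
  To C: 329.3 - 273.15 = 56.15
  Target is C: 56.15
  Round to 2 decimals: 56.15
  -> result = 56.15 C
Step 2: convert_temperature(value=56.15, from_unit=C, to_unit=F)
  Input already in C: 56.15
  To F: 56.15 * 9/5 + 32 = 133.07
  Round to 2 decimals: 133.07
  -> result = 133.07 F
133.07 F


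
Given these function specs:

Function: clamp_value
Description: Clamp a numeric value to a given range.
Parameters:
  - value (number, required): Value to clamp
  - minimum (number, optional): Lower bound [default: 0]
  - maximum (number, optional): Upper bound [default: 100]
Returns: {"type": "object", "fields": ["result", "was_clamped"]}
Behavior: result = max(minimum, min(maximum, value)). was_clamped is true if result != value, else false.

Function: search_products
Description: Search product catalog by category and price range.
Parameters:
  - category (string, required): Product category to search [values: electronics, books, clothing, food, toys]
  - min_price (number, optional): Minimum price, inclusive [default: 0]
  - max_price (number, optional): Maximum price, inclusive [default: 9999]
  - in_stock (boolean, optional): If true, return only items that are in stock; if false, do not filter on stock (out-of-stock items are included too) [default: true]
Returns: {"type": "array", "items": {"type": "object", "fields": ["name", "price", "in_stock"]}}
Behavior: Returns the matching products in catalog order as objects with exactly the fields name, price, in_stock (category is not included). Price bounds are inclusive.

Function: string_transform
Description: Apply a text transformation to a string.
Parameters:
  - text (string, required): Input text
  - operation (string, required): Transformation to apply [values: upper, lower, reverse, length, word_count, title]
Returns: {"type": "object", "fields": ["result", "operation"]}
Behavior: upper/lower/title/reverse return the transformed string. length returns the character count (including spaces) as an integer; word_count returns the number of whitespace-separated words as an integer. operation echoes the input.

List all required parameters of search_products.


Parameters of search_products and their required/optional flag:
  category: required
  min_price: optional
  max_price: optional
  in_stock: optional
category


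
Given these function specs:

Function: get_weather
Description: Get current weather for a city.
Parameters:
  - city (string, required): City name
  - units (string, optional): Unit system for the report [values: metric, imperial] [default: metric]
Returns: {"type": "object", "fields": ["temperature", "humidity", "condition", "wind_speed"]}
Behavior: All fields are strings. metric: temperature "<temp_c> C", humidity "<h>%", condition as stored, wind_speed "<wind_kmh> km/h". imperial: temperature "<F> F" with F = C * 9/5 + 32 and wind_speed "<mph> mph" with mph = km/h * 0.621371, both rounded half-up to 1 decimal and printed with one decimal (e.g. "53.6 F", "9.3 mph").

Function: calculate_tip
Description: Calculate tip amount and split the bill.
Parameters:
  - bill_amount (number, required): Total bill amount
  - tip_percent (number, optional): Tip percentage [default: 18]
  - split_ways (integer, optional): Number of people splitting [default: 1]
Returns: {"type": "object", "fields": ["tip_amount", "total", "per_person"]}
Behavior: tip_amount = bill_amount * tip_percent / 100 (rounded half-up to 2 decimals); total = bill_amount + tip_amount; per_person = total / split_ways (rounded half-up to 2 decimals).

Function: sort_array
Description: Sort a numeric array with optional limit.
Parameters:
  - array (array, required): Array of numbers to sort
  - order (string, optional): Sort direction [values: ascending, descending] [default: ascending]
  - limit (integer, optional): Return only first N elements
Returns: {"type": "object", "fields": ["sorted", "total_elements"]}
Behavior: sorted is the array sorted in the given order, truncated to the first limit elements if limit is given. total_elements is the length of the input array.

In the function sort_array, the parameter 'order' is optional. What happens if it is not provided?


The sort_array spec declares:
  - order (string, optional): Sort direction [values: ascending, descending] [default: ascending]
It defaults to ascending


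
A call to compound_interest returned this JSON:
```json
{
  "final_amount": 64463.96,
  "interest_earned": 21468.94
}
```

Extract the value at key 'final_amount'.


64463.96


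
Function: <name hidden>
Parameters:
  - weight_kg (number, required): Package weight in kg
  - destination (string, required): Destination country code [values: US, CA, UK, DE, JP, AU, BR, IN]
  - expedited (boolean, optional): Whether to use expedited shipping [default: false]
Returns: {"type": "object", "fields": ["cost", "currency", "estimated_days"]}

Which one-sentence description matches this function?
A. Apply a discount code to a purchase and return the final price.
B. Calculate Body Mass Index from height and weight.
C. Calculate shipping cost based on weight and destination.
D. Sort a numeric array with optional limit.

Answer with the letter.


Parameters weight_kg, destination, expedited and return ["cost", "currency", "estimated_days"] fit: Calculate shipping cost based on weight and destination.
C


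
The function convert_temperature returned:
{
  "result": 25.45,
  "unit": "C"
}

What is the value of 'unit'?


C


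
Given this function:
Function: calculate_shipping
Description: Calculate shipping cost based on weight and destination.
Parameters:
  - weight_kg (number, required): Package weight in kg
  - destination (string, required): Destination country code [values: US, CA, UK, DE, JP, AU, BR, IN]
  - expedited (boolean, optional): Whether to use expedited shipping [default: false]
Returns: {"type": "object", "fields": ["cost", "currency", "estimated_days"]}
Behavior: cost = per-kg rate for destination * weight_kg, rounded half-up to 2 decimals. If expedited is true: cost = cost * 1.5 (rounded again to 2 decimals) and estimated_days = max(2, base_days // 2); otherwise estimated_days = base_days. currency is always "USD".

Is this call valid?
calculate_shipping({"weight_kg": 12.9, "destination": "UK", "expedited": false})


Checking all required parameters present and types match... All valid.
Valid


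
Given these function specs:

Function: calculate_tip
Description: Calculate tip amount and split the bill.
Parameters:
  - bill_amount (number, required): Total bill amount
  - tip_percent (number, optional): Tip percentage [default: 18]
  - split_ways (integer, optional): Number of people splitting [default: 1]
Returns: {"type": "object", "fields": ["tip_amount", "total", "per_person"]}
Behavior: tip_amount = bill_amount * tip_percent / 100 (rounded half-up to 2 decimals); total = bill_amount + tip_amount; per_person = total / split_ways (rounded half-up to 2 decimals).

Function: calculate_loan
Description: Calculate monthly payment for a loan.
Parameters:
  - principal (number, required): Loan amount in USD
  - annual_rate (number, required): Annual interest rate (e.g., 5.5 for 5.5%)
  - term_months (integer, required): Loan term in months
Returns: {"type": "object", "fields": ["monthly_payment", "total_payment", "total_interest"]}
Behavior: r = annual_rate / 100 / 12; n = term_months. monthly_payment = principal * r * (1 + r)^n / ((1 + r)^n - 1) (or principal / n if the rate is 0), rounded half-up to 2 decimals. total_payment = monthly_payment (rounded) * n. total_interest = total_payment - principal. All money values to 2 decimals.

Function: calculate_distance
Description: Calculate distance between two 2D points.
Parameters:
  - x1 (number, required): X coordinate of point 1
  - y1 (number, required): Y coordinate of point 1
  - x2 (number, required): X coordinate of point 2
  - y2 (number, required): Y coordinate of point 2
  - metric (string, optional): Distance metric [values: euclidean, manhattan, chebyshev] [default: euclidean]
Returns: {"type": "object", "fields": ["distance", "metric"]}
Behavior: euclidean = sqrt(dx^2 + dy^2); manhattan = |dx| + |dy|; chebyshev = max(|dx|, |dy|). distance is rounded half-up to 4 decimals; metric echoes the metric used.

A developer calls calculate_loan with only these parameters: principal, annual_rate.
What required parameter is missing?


Required parameters: principal, annual_rate, term_months
Provided: principal, annual_rate
Missing: term_months
term_months


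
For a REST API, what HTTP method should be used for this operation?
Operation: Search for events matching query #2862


GET = read, POST = create, PUT = update/replace, DELETE = remove
This operation is a read.
GET


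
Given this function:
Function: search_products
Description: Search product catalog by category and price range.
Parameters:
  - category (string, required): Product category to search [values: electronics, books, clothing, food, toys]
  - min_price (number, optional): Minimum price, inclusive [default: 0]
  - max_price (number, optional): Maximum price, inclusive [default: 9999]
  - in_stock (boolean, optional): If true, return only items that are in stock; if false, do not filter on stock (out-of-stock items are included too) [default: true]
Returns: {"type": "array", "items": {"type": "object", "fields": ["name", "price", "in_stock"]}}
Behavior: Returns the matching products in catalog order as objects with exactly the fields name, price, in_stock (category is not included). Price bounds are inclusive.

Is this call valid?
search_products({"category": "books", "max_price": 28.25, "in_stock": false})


Checking all required parameters present and types match... All valid.
Valid


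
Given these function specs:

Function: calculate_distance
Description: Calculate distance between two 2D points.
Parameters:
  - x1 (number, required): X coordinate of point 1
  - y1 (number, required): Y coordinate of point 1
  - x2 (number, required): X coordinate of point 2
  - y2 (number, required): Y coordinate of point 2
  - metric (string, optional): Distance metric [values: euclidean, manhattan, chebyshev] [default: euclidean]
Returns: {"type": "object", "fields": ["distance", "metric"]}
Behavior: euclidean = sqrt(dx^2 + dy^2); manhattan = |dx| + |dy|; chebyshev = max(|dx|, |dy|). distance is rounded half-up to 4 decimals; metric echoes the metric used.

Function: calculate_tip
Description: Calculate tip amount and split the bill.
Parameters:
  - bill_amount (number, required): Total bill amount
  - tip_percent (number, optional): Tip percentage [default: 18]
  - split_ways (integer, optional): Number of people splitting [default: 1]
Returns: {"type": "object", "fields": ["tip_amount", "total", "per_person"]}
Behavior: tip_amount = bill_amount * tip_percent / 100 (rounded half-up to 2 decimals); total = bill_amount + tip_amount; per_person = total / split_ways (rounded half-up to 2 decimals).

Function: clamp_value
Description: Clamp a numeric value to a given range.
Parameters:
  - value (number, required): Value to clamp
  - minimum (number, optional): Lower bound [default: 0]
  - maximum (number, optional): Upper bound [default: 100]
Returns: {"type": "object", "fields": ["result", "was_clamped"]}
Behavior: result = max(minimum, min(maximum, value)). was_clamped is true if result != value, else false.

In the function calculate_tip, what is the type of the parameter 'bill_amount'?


The calculate_tip spec declares:
  - bill_amount (number, required): Total bill amount
Type:
number


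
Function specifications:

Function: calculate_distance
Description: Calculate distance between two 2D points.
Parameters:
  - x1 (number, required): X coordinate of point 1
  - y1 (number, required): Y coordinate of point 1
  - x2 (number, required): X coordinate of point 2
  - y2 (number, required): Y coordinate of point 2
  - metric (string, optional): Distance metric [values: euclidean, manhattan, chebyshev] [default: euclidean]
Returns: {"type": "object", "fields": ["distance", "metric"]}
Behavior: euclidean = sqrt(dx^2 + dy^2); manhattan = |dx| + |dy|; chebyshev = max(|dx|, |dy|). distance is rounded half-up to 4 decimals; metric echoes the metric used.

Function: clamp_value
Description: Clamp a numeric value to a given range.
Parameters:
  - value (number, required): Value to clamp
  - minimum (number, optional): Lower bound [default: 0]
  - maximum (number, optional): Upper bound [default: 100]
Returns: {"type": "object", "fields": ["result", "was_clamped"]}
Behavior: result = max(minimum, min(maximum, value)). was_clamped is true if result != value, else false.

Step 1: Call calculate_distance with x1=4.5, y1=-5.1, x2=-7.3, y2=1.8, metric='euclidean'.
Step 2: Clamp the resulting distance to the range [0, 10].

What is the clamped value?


Step 1: calculate_distance (euclidean)
  |dx| = |-7.3 - 4.5| = 11.8; |dy| = |1.8 - -5.1| = 6.9
  euclidean: sqrt(11.8^2 + 6.9^2) = sqrt(186.85) = 13.669309
  Round to 4 decimals: 13.6693
  -> distance = 13.6693
Step 2: clamp_value(value=13.6693, minimum=0, maximum=10)
  result = max(0, min(10, 13.6693)) = max(0, 10) = 10
  was_clamped = (10 != 13.6693) = true
  -> result = 10
10


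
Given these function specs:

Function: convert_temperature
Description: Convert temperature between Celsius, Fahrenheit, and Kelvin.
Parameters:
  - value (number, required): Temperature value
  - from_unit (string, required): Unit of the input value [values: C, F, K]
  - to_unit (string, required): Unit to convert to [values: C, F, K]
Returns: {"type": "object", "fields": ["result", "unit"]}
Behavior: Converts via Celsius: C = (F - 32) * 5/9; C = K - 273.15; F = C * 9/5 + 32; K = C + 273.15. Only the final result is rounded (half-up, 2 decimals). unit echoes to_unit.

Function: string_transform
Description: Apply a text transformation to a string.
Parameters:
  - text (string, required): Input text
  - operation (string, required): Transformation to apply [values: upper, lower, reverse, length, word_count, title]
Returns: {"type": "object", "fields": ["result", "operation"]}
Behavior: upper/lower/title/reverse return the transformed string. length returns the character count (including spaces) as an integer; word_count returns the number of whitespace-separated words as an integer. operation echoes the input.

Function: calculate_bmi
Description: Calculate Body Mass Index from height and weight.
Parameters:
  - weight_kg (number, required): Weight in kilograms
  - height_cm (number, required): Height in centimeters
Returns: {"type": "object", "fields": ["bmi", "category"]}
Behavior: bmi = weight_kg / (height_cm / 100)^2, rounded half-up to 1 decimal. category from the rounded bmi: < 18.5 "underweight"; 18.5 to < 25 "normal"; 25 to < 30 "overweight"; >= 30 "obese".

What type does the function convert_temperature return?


The convert_temperature spec declares Returns: {"type": "object", "fields": ["result", "unit"]}
Type:
object


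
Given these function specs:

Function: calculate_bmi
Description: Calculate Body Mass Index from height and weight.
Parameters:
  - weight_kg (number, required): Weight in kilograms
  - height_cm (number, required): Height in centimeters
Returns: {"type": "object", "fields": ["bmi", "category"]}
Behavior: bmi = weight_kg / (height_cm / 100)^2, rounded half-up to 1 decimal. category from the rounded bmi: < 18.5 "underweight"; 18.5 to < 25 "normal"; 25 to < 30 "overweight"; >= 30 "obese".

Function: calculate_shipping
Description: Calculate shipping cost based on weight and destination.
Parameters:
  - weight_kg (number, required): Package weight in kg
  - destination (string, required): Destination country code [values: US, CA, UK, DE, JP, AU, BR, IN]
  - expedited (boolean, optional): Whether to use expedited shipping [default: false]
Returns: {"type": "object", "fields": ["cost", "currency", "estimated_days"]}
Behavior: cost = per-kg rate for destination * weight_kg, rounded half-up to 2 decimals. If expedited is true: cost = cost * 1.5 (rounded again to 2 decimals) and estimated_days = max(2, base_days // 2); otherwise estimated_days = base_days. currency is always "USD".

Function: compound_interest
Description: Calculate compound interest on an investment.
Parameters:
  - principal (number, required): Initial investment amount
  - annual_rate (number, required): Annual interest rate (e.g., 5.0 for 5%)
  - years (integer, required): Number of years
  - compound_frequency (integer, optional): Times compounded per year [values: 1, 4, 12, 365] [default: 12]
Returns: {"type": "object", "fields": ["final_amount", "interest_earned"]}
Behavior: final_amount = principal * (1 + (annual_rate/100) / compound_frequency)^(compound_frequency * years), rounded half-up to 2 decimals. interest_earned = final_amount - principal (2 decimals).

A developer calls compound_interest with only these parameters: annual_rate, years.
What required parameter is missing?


Required parameters: principal, annual_rate, years
Provided: annual_rate, years
Missing: principal
principal


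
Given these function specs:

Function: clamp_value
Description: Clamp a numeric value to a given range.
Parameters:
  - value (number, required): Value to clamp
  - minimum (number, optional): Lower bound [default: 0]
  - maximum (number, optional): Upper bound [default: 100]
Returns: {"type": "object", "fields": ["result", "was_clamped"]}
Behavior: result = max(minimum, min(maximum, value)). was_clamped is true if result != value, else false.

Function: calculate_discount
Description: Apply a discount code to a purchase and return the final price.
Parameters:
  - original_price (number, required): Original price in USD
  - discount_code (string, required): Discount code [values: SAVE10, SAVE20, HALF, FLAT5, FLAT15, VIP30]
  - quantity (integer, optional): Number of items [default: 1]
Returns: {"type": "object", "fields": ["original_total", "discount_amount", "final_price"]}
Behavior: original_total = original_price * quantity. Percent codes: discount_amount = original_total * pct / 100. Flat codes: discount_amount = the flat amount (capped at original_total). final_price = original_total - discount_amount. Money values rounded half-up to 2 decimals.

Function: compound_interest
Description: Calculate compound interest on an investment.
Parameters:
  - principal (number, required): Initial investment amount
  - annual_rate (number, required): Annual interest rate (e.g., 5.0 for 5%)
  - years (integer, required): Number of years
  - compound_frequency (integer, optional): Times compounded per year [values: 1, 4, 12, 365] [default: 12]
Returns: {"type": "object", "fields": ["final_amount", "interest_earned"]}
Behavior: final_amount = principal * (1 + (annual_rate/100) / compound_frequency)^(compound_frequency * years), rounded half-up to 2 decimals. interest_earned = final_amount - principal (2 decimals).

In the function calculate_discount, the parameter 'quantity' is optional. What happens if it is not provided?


The calculate_discount spec declares:
  - quantity (integer, optional): Number of items [default: 1]
It defaults to 1


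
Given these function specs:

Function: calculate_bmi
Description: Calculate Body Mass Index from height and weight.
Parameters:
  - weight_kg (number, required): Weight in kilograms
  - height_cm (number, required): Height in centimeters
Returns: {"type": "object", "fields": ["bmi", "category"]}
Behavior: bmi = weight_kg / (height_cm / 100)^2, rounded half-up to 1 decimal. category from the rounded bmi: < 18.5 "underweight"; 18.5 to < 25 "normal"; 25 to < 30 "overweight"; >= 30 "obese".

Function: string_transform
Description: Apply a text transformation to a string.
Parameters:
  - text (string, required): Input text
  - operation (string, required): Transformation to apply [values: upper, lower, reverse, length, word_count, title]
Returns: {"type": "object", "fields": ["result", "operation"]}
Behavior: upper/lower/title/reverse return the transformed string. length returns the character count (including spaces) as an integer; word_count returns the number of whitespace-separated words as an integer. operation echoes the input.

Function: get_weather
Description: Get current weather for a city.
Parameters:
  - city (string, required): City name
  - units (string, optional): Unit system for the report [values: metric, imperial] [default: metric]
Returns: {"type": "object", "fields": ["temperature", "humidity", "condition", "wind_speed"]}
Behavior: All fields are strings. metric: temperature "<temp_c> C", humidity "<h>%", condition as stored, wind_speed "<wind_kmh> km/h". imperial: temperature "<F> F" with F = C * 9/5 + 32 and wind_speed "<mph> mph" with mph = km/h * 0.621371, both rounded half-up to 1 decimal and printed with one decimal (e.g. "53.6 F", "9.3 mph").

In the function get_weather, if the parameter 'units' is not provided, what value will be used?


The get_weather spec declares:
  - units (string, optional): Unit system for the report [values: metric, imperial] [default: metric]
Default:
metric


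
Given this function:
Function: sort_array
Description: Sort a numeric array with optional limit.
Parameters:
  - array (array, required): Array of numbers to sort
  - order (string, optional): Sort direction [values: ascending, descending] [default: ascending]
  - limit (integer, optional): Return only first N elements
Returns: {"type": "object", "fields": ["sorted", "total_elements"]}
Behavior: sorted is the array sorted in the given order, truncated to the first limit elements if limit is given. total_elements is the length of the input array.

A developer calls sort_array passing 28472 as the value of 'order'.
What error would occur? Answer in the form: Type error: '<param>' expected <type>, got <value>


Spec: 'order' is declared as string; 28472 is an integer.
Type error: 'order' expected string, got 28472


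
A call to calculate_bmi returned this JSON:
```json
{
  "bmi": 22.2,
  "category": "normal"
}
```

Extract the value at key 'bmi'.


22.2


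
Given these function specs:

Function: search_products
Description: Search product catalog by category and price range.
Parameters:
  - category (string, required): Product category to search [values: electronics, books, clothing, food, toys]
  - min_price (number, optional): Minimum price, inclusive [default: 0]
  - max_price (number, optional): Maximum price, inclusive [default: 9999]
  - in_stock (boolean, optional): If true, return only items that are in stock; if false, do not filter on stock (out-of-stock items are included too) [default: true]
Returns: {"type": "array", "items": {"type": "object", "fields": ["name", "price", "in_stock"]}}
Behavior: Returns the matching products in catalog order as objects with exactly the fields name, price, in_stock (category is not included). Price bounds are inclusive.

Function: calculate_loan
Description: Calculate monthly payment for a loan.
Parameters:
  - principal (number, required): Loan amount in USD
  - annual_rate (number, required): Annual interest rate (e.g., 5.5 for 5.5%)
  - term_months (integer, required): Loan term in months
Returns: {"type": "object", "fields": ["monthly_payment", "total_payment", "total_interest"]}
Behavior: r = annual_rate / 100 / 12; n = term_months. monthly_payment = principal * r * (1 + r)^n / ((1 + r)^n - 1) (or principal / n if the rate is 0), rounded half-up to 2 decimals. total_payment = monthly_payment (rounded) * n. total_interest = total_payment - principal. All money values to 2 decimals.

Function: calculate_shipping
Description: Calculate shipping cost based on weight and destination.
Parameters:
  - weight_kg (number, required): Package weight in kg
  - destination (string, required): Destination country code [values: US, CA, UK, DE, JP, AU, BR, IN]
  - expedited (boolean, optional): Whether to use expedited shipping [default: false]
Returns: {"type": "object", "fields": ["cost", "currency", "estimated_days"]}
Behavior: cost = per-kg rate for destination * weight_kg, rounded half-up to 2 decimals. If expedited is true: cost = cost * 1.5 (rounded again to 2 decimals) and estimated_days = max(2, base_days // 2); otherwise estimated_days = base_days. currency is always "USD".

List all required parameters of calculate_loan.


Parameters of calculate_loan and their required/optional flag:
  principal: required
  annual_rate: required
  term_months: required
annual_rate, principal, term_months


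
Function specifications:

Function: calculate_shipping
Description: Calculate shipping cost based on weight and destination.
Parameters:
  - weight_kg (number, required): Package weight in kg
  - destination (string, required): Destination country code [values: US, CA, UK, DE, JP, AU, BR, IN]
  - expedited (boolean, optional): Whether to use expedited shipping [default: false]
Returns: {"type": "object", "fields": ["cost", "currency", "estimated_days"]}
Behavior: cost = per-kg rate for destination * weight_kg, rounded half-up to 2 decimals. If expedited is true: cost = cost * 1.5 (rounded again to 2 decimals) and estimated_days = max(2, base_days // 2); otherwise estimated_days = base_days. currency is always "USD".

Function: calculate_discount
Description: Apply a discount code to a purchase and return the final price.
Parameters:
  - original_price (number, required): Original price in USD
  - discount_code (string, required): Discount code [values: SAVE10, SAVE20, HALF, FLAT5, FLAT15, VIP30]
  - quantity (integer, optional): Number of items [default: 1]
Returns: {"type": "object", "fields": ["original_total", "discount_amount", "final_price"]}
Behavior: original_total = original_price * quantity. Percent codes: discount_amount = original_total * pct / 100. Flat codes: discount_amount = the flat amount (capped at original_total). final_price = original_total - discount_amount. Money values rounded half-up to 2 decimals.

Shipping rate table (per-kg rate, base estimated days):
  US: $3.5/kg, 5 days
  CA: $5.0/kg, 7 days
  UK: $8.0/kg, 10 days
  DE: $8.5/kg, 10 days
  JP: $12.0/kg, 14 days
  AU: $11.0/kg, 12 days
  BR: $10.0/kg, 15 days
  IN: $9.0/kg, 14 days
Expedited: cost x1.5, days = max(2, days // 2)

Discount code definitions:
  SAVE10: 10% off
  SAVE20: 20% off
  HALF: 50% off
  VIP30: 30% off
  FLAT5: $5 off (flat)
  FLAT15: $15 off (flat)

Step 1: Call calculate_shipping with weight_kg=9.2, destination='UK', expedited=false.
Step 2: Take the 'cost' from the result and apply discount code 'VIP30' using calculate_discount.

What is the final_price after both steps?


Step 1: calculate_shipping(weight_kg=9.2, destination=UK, expedited=false)
  Rate for UK: $8.0/kg, base 10 days
  cost = 8.0 * 9.2 = 73.6 -> 73.60
  expedited not set/false: estimated_days = 10
  -> cost = 73.60 USD
Step 2: calculate_discount(original_price=73.6, discount_code=VIP30, quantity=1)
  original_total = 73.6 * 1 = 73.60
  VIP30 = 30% off: discount_amount = 73.60 * 30/100 = 22.08 -> 22.08
  final_price = 73.60 - 22.08 = 51.52
  -> final_price = 51.52
$51.52


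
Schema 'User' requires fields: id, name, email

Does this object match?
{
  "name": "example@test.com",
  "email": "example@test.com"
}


Checking required fields...
Missing: id
Invalid - missing required field 'id'


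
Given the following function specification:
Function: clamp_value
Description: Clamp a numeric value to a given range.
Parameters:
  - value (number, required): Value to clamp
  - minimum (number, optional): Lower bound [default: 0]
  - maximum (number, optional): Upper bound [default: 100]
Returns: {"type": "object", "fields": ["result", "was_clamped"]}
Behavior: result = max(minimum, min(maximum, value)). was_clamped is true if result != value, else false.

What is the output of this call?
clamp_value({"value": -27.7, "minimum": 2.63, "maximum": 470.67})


result = max(2.63, min(470.67, -27.7)) = max(2.63, -27.7) = 2.63
was_clamped = (2.63 != -27.7) = true
Output:
{"result": 2.63, "was_clamped": true}
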